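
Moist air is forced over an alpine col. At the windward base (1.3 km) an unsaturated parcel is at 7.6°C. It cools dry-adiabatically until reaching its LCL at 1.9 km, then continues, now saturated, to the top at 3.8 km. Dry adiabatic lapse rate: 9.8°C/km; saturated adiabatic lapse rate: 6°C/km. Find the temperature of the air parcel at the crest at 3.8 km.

1300 → 1900 m (dry, 9.8°C/km): ΔT = -9.8 × 0.6 = -5.88°C → T = 1.72°C
1900 → 3800 m (saturated, 6°C/km): ΔT = -6 × 1.9 = -11.4°C → T = -9.68°C

-9.68°C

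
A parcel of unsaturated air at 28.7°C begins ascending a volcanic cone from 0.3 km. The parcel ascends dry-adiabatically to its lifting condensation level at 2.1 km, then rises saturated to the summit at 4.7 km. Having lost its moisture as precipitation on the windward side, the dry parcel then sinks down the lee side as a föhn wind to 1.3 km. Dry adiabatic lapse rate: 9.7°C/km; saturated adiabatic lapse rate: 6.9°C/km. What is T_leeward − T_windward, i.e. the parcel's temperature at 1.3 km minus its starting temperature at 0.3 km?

Dry to 2100 m: -9.7 × 1.8 km = -17.46°C, so T = 11.24°C.
Saturated to 4700 m: -6.9 × 2.6 km = -17.94°C, so T = -6.7°C.
Dry descent to 1300 m: +9.7 × 3.4 km = +32.98°C, so T = 26.28°C.
Net change vs windward start: 26.28 − 28.7 = -2.42°C

-2.42°C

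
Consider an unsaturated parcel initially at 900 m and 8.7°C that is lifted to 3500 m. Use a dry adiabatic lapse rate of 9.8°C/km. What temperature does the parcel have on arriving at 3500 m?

-16.78°C

900 → 3500 m (dry adiabatic, 9.8°C/km): ΔT = -9.8 × 2.6 = -25.48°C → T = -16.78°C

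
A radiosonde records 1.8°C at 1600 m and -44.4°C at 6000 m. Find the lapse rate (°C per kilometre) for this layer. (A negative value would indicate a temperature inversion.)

10.5°C/km

Γ = −ΔT/Δz = (1.8 − (-44.4)) / (6000 − 1600) m
  = 46.2°C / 4.4 km = 10.5°C/km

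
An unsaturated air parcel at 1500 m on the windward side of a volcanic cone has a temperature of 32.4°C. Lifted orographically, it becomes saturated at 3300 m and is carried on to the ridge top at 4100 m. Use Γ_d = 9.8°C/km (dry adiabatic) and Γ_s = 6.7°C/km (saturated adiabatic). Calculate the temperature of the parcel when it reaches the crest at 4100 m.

Dry to 3300 m: -9.8 × 1.8 km = -17.64°C, so T = 14.76°C.
Saturated to 4100 m: -6.7 × 0.8 km = -5.36°C, so T = 9.4°C.

9.4°C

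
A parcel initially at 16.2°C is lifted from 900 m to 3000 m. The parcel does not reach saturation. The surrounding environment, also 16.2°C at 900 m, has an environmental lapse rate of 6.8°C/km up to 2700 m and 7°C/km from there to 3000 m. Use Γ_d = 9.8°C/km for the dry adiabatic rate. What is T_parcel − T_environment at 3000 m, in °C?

Parcel:
  From 900 m to 3000 m (dry): cools by 9.8 × 2.1 = 20.58°C, giving -4.38°C.
Environment:
  From 900 m to 2700 m (environment, lower layer): cools by 6.8 × 1.8 = 12.24°C, giving 3.96°C.
  From 2700 m to 3000 m (environment, upper layer): cools by 7 × 0.3 = 2.1°C, giving 1.86°C.
T_parcel − T_env = -4.38 − 1.86 = -6.24°C

-6.24°C (parcel cooler than environment)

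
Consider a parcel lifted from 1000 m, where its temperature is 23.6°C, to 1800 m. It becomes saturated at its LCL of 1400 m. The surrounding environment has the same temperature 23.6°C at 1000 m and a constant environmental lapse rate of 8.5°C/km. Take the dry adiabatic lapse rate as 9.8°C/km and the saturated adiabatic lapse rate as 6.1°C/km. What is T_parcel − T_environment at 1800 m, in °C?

+0.44°C (parcel warmer than environment)

Parcel:
  1000 → 1400 m (dry, 9.8°C/km): ΔT = -9.8 × 0.4 = -3.92°C → T = 19.68°C
  1400 → 1800 m (saturated, 6.1°C/km): ΔT = -6.1 × 0.4 = -2.44°C → T = 17.24°C
Environment:
  1000 → 1800 m (environment, 8.5°C/km): ΔT = -8.5 × 0.8 = -6.8°C → T = 16.8°C
T_parcel − T_env = 17.24 − 16.8 = +0.44°C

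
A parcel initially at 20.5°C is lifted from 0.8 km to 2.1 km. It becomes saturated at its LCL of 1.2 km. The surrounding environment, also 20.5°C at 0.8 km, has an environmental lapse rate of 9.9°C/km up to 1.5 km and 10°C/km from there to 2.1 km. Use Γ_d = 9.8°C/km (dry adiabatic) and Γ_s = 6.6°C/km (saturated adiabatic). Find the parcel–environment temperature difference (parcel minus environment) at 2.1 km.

+3.07°C (parcel warmer than environment)

Parcel:
  Dry to 1200 m: -9.8 × 0.4 km = -3.92°C, so T = 16.58°C.
  Saturated to 2100 m: -6.6 × 0.9 km = -5.94°C, so T = 10.64°C.
Environment:
  Environment, lower layer to 1500 m: -9.9 × 0.7 km = -6.93°C, so T = 13.57°C.
  Environment, upper layer to 2100 m: -10 × 0.6 km = -6°C, so T = 7.57°C.
T_parcel − T_env = 10.64 − 7.57 = +3.07°C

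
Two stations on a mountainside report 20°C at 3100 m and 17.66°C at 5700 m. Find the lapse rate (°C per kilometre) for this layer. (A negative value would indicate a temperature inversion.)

Γ = −ΔT/Δz = (20 − 17.66) / (5700 − 3100) m
  = 2.34°C / 2.6 km = 0.9°C/km

0.9°C/km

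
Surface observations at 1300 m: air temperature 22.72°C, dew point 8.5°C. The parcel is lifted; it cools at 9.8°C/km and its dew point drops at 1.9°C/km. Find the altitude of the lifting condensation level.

T and T_d converge at 9.8 − 1.9 = 7.9°C per km
Height above start = (22.72 − 8.5) / 7.9 = 1.8 km
LCL altitude = 1300 m + 1800 m = 3100 m

3100 m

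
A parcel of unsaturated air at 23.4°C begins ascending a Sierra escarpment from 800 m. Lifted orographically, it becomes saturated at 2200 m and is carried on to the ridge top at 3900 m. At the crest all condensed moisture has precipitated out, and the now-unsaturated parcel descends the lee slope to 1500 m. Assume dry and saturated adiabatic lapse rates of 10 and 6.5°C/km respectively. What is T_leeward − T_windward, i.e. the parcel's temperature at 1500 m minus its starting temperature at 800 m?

Dry to 2200 m: -10 × 1.4 km = -14°C, so T = 9.4°C.
Saturated to 3900 m: -6.5 × 1.7 km = -11.05°C, so T = -1.65°C.
Dry descent to 1500 m: +10 × 2.4 km = +24°C, so T = 22.35°C.
Net change vs windward start: 22.35 − 23.4 = -1.05°C

-1.05°C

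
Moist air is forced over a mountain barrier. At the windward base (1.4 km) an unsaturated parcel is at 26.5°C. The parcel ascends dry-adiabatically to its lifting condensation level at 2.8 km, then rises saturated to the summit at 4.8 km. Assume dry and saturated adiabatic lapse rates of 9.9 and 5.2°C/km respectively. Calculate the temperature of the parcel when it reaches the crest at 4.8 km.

1400 → 2800 m (dry, 9.9°C/km): ΔT = -9.9 × 1.4 = -13.86°C → T = 12.64°C
2800 → 4800 m (saturated, 5.2°C/km): ΔT = -5.2 × 2 = -10.4°C → T = 2.24°C

2.24°C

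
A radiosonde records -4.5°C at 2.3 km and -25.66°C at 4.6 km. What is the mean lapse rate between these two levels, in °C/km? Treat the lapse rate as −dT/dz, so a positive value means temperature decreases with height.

Γ = −ΔT/Δz = (-4.5 − (-25.66)) / (4600 − 2300) m
  = 21.16°C / 2.3 km = 9.2°C/km

9.2°C/km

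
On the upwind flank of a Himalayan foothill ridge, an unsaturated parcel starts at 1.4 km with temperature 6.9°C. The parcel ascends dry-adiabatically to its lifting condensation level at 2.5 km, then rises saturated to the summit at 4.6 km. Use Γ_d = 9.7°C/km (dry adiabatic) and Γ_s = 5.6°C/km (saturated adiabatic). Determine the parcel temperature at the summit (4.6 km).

From 1400 m to 2500 m (dry): cools by 9.7 × 1.1 = 10.67°C, giving -3.77°C.
From 2500 m to 4600 m (saturated): cools by 5.6 × 2.1 = 11.76°C, giving -15.53°C.

-15.53°C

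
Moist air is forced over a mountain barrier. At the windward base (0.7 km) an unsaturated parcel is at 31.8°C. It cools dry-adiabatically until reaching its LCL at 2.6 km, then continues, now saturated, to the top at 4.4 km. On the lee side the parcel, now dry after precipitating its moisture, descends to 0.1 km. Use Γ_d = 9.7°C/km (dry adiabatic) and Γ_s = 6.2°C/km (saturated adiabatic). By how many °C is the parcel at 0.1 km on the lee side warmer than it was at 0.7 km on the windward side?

700–2600 m, dry: Δz = 1.9 km ⇒ ΔT = -18.43°C; T = 13.37°C
2600–4400 m, saturated: Δz = 1.8 km ⇒ ΔT = -11.16°C; T = 2.21°C
4400–100 m, dry descent: Δz = 4.3 km ⇒ ΔT = +41.71°C; T = 43.92°C
Net change vs windward start: 43.92 − 31.8 = +12.12°C

+12.12°C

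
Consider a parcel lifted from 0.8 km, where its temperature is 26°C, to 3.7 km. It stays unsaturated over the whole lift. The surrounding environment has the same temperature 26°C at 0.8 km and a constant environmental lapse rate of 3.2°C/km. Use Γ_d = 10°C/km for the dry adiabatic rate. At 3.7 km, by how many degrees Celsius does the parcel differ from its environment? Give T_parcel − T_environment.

-19.72°C (parcel cooler than environment)

Parcel:
  800–3700 m, dry: Δz = 2.9 km ⇒ ΔT = -29°C; T = -3°C
Environment:
  800–3700 m, environment: Δz = 2.9 km ⇒ ΔT = -9.28°C; T = 16.72°C
T_parcel − T_env = -3 − 16.72 = -19.72°C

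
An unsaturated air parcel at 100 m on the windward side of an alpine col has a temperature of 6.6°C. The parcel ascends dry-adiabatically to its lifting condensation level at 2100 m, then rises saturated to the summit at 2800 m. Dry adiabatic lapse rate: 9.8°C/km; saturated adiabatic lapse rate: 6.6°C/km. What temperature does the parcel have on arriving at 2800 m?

100–2100 m, dry: Δz = 2 km ⇒ ΔT = -19.6°C; T = -13°C
2100–2800 m, saturated: Δz = 0.7 km ⇒ ΔT = -4.62°C; T = -17.62°C

-17.62°C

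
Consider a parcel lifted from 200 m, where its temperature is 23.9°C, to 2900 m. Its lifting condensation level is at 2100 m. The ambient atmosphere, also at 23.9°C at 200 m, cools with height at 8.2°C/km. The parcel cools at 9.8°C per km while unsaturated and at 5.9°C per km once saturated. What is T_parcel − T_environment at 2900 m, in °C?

Parcel:
  Dry to 2100 m: -9.8 × 1.9 km = -18.62°C, so T = 5.28°C.
  Saturated to 2900 m: -5.9 × 0.8 km = -4.72°C, so T = 0.56°C.
Environment:
  Environment to 2900 m: -8.2 × 2.7 km = -22.14°C, so T = 1.76°C.
T_parcel − T_env = 0.56 − 1.76 = -1.2°C

-1.2°C (parcel cooler than environment)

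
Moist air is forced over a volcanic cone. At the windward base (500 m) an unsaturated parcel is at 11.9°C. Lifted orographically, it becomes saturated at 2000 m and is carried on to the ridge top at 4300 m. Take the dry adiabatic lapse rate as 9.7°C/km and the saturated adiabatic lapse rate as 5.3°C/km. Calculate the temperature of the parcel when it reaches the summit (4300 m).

-14.84°C

500–2000 m, dry: Δz = 1.5 km ⇒ ΔT = -14.55°C; T = -2.65°C
2000–4300 m, saturated: Δz = 2.3 km ⇒ ΔT = -12.19°C; T = -14.84°C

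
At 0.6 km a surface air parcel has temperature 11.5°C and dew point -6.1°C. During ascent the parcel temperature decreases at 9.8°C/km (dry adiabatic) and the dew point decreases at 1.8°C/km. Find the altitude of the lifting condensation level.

2.8 km

T and T_d converge at 9.8 − 1.8 = 8°C per km
Height above start = (11.5 − (-6.1)) / 8 = 2.2 km
LCL altitude = 600 m + 2200 m = 2800 m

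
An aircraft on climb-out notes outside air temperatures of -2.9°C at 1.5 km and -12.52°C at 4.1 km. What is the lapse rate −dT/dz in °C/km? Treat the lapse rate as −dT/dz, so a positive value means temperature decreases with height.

3.7°C/km

Γ = −ΔT/Δz = (-2.9 − (-12.52)) / (4100 − 1500) m
  = 9.62°C / 2.6 km = 3.7°C/km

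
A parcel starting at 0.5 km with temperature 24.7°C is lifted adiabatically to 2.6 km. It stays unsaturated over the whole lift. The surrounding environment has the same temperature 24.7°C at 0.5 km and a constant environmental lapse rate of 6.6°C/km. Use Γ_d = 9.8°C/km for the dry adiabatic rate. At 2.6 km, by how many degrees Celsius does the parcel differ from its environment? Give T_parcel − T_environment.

Parcel:
  500–2600 m, dry: Δz = 2.1 km ⇒ ΔT = -20.58°C; T = 4.12°C
Environment:
  500–2600 m, environment: Δz = 2.1 km ⇒ ΔT = -13.86°C; T = 10.84°C
T_parcel − T_env = 4.12 − 10.84 = -6.72°C

-6.72°C (parcel cooler than environment)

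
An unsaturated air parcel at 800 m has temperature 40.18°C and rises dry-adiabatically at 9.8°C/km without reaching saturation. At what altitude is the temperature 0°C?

4900 m

Height above start = (40.18 − 0) / 9.8 = 4.1 km
Altitude = 800 m + 4100 m = 4900 m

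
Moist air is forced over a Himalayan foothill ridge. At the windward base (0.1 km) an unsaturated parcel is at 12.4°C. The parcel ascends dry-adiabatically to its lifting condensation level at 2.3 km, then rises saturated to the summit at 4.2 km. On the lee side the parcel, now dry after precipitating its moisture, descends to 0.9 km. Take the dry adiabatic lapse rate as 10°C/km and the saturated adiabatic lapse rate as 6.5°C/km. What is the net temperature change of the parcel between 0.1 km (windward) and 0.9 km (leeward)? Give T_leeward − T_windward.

-1.35°C

100 → 2300 m (dry, 10°C/km): ΔT = -10 × 2.2 = -22°C → T = -9.6°C
2300 → 4200 m (saturated, 6.5°C/km): ΔT = -6.5 × 1.9 = -12.35°C → T = -21.95°C
4200 → 900 m (dry descent, 10°C/km): ΔT = +10 × 3.3 = +33°C → T = 11.05°C
Net change vs windward start: 11.05 − 12.4 = -1.35°C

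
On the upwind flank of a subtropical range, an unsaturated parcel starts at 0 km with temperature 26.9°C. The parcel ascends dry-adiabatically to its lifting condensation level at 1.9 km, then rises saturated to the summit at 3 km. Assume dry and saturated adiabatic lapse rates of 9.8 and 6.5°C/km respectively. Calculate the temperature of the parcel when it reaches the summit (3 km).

1.13°C

0–1900 m, dry: Δz = 1.9 km ⇒ ΔT = -18.62°C; T = 8.28°C
1900–3000 m, saturated: Δz = 1.1 km ⇒ ΔT = -7.15°C; T = 1.13°C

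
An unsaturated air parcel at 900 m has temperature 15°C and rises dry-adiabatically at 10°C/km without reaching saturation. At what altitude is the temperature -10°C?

Height above start = (15 − (-10)) / 10 = 2.5 km
Altitude = 900 m + 2500 m = 3400 m

3400 m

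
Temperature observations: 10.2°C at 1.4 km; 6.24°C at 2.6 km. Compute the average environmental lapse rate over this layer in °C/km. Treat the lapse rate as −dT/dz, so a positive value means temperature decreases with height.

3.3°C/km

Γ = −ΔT/Δz = (10.2 − 6.24) / (2600 − 1400) m
  = 3.96°C / 1.2 km = 3.3°C/km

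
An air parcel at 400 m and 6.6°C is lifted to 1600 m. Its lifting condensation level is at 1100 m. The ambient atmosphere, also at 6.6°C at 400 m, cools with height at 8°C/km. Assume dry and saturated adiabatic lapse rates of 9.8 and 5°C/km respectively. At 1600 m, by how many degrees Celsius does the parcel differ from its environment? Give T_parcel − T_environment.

+0.24°C (parcel warmer than environment)

Parcel:
  400 → 1100 m (dry, 9.8°C/km): ΔT = -9.8 × 0.7 = -6.86°C → T = -0.26°C
  1100 → 1600 m (saturated, 5°C/km): ΔT = -5 × 0.5 = -2.5°C → T = -2.76°C
Environment:
  400 → 1600 m (environment, 8°C/km): ΔT = -8 × 1.2 = -9.6°C → T = -3°C
T_parcel − T_env = -2.76 − (-3) = +0.24°C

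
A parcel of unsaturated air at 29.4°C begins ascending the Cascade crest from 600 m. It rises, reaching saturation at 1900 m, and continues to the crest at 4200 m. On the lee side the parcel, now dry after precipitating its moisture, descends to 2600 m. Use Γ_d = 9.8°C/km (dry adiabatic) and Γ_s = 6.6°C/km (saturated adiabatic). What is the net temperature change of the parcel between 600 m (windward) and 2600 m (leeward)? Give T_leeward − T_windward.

-12.24°C

600–1900 m, dry: Δz = 1.3 km ⇒ ΔT = -12.74°C; T = 16.66°C
1900–4200 m, saturated: Δz = 2.3 km ⇒ ΔT = -15.18°C; T = 1.48°C
4200–2600 m, dry descent: Δz = 1.6 km ⇒ ΔT = +15.68°C; T = 17.16°C
Net change vs windward start: 17.16 − 29.4 = -12.24°C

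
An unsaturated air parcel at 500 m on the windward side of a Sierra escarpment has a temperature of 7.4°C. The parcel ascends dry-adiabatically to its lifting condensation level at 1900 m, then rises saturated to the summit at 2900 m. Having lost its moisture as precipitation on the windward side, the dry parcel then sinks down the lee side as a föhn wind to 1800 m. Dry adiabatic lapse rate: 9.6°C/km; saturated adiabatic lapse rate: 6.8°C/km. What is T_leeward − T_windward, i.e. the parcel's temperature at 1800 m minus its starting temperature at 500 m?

500 → 1900 m (dry, 9.6°C/km): ΔT = -9.6 × 1.4 = -13.44°C → T = -6.04°C
1900 → 2900 m (saturated, 6.8°C/km): ΔT = -6.8 × 1 = -6.8°C → T = -12.84°C
2900 → 1800 m (dry descent, 9.6°C/km): ΔT = +9.6 × 1.1 = +10.56°C → T = -2.28°C
Net change vs windward start: -2.28 − 7.4 = -9.68°C

-9.68°C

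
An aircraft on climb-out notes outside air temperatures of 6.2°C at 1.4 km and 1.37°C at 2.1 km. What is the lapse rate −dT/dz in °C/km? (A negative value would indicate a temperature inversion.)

6.9°C/km

Γ = −ΔT/Δz = (6.2 − 1.37) / (2100 − 1400) m
  = 4.83°C / 0.7 km = 6.9°C/km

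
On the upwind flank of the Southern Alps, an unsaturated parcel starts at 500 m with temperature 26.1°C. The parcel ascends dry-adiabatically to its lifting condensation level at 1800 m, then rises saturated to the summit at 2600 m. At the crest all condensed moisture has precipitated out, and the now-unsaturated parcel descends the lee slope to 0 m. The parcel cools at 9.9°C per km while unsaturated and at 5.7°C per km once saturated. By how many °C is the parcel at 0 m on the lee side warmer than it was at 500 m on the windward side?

+8.31°C

From 500 m to 1800 m (dry): cools by 9.9 × 1.3 = 12.87°C, giving 13.23°C.
From 1800 m to 2600 m (saturated): cools by 5.7 × 0.8 = 4.56°C, giving 8.67°C.
From 2600 m to 0 m (dry descent): warms by 9.9 × 2.6 = 25.74°C, giving 34.41°C.
Net change vs windward start: 34.41 − 26.1 = +8.31°C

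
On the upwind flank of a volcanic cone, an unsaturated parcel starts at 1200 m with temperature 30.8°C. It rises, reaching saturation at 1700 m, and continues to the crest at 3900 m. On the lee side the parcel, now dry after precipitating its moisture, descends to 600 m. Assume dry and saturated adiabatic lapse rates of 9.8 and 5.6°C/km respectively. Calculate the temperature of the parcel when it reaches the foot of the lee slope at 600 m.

From 1200 m to 1700 m (dry): cools by 9.8 × 0.5 = 4.9°C, giving 25.9°C.
From 1700 m to 3900 m (saturated): cools by 5.6 × 2.2 = 12.32°C, giving 13.58°C.
From 3900 m to 600 m (dry descent): warms by 9.8 × 3.3 = 32.34°C, giving 45.92°C.

45.92°C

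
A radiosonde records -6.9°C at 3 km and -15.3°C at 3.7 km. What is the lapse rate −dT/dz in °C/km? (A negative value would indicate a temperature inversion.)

12°C/km

Γ = −ΔT/Δz = (-6.9 − (-15.3)) / (3700 − 3000) m
  = 8.4°C / 0.7 km = 12°C/km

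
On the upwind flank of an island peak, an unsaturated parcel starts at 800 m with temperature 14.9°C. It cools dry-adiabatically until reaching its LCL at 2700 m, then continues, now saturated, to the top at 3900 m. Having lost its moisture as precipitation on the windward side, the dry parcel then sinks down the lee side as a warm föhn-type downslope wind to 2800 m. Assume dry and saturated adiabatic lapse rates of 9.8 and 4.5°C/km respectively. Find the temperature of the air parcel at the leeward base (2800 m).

800 → 2700 m (dry, 9.8°C/km): ΔT = -9.8 × 1.9 = -18.62°C → T = -3.72°C
2700 → 3900 m (saturated, 4.5°C/km): ΔT = -4.5 × 1.2 = -5.4°C → T = -9.12°C
3900 → 2800 m (dry descent, 9.8°C/km): ΔT = +9.8 × 1.1 = +10.78°C → T = 1.66°C

1.66°C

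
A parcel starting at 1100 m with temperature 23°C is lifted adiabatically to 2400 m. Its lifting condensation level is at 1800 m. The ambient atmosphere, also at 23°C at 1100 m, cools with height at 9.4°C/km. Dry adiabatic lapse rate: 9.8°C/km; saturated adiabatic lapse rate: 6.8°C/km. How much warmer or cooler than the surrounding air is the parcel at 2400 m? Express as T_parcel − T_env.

Parcel:
  Dry to 1800 m: -9.8 × 0.7 km = -6.86°C, so T = 16.14°C.
  Saturated to 2400 m: -6.8 × 0.6 km = -4.08°C, so T = 12.06°C.
Environment:
  Environment to 2400 m: -9.4 × 1.3 km = -12.22°C, so T = 10.78°C.
T_parcel − T_env = 12.06 − 10.78 = +1.28°C

+1.28°C (parcel warmer than environment)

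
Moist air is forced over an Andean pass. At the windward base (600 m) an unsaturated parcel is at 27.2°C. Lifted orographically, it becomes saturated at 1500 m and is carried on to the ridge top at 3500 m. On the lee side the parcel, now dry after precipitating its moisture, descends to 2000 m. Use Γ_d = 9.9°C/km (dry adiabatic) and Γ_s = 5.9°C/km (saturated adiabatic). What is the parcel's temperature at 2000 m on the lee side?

21.34°C

From 600 m to 1500 m (dry): cools by 9.9 × 0.9 = 8.91°C, giving 18.29°C.
From 1500 m to 3500 m (saturated): cools by 5.9 × 2 = 11.8°C, giving 6.49°C.
From 3500 m to 2000 m (dry descent): warms by 9.9 × 1.5 = 14.85°C, giving 21.34°C.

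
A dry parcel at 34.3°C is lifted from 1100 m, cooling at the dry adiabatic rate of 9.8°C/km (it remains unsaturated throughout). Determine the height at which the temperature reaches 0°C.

4600 m

Height above start = (34.3 − 0) / 9.8 = 3.5 km
Altitude = 1100 m + 3500 m = 4600 m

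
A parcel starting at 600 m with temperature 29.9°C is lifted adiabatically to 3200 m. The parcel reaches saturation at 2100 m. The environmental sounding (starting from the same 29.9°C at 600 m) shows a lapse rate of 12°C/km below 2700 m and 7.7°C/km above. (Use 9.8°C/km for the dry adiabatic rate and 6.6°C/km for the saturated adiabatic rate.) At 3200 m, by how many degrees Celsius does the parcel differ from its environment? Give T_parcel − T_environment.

Parcel:
  From 600 m to 2100 m (dry): cools by 9.8 × 1.5 = 14.7°C, giving 15.2°C.
  From 2100 m to 3200 m (saturated): cools by 6.6 × 1.1 = 7.26°C, giving 7.94°C.
Environment:
  From 600 m to 2700 m (environment, lower layer): cools by 12 × 2.1 = 25.2°C, giving 4.7°C.
  From 2700 m to 3200 m (environment, upper layer): cools by 7.7 × 0.5 = 3.85°C, giving 0.85°C.
T_parcel − T_env = 7.94 − 0.85 = +7.09°C

+7.09°C (parcel warmer than environment)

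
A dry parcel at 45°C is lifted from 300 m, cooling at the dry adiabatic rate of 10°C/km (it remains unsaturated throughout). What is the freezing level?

Height above start = (45 − 0) / 10 = 4.5 km
Altitude = 300 m + 4500 m = 4800 m

4800 m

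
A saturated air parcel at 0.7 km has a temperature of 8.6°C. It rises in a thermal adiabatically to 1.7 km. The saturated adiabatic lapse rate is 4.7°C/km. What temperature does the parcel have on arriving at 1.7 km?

3.9°C

From 700 m to 1700 m (saturated adiabatic): cools by 4.7 × 1 = 4.7°C, giving 3.9°C.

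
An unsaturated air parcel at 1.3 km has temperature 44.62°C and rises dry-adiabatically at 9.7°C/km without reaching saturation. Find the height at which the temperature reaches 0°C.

Height above start = (44.62 − 0) / 9.7 = 4.6 km
Altitude = 1300 m + 4600 m = 5900 m

5.9 km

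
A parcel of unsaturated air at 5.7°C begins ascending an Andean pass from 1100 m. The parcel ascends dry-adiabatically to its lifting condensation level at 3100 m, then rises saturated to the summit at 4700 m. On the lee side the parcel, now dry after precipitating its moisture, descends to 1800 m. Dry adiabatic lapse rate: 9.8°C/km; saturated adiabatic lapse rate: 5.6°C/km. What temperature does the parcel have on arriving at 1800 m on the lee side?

5.56°C

1100 → 3100 m (dry, 9.8°C/km): ΔT = -9.8 × 2 = -19.6°C → T = -13.9°C
3100 → 4700 m (saturated, 5.6°C/km): ΔT = -5.6 × 1.6 = -8.96°C → T = -22.86°C
4700 → 1800 m (dry descent, 9.8°C/km): ΔT = +9.8 × 2.9 = +28.42°C → T = 5.56°C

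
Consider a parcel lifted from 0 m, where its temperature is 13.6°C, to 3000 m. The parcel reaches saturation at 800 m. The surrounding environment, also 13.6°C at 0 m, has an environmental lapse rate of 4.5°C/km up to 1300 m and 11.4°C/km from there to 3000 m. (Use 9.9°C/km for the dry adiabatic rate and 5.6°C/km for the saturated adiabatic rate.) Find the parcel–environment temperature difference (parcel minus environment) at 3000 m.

Parcel:
  0–800 m, dry: Δz = 0.8 km ⇒ ΔT = -7.92°C; T = 5.68°C
  800–3000 m, saturated: Δz = 2.2 km ⇒ ΔT = -12.32°C; T = -6.64°C
Environment:
  0–1300 m, environment, lower layer: Δz = 1.3 km ⇒ ΔT = -5.85°C; T = 7.75°C
  1300–3000 m, environment, upper layer: Δz = 1.7 km ⇒ ΔT = -19.38°C; T = -11.63°C
T_parcel − T_env = -6.64 − (-11.63) = +4.99°C

+4.99°C (parcel warmer than environment)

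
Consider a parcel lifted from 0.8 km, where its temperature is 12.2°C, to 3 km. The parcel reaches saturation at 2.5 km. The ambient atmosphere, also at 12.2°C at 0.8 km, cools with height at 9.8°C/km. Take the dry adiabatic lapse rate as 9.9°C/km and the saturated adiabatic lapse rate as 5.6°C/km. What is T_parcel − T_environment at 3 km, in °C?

Parcel:
  Dry to 2500 m: -9.9 × 1.7 km = -16.83°C, so T = -4.63°C.
  Saturated to 3000 m: -5.6 × 0.5 km = -2.8°C, so T = -7.43°C.
Environment:
  Environment to 3000 m: -9.8 × 2.2 km = -21.56°C, so T = -9.36°C.
T_parcel − T_env = -7.43 − (-9.36) = +1.93°C

+1.93°C (parcel warmer than environment)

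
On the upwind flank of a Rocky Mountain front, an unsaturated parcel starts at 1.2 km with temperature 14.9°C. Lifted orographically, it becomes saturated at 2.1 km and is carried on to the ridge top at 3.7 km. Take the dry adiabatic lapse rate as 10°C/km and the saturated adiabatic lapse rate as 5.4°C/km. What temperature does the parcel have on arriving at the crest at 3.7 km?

1200 → 2100 m (dry, 10°C/km): ΔT = -10 × 0.9 = -9°C → T = 5.9°C
2100 → 3700 m (saturated, 5.4°C/km): ΔT = -5.4 × 1.6 = -8.64°C → T = -2.74°C

-2.74°C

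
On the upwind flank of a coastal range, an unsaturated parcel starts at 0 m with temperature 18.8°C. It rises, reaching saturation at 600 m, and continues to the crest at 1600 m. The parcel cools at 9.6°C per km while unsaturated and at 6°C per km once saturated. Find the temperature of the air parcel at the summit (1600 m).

0 → 600 m (dry, 9.6°C/km): ΔT = -9.6 × 0.6 = -5.76°C → T = 13.04°C
600 → 1600 m (saturated, 6°C/km): ΔT = -6 × 1 = -6°C → T = 7.04°C

7.04°C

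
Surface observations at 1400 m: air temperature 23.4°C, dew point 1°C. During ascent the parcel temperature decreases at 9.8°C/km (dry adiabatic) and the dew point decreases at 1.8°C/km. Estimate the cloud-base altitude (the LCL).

T and T_d converge at 9.8 − 1.8 = 8°C per km
Height above start = (23.4 − 1) / 8 = 2.8 km
LCL altitude = 1400 m + 2800 m = 4200 m

4200 m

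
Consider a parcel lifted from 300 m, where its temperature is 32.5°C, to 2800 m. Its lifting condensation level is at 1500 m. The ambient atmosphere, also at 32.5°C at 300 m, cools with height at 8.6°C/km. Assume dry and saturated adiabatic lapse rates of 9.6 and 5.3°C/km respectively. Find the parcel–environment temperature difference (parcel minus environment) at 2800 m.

Parcel:
  300–1500 m, dry: Δz = 1.2 km ⇒ ΔT = -11.52°C; T = 20.98°C
  1500–2800 m, saturated: Δz = 1.3 km ⇒ ΔT = -6.89°C; T = 14.09°C
Environment:
  300–2800 m, environment: Δz = 2.5 km ⇒ ΔT = -21.5°C; T = 11°C
T_parcel − T_env = 14.09 − 11 = +3.09°C

+3.09°C (parcel warmer than environment)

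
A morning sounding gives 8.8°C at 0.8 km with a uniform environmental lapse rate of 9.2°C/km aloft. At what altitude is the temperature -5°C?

2.3 km

Height above start = (8.8 − (-5)) / 9.2 = 1.5 km
Altitude = 800 m + 1500 m = 2300 m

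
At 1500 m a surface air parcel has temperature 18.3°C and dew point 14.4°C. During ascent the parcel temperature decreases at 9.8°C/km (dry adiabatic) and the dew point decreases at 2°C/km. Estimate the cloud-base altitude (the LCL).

2000 m

T and T_d converge at 9.8 − 2 = 7.8°C per km
Height above start = (18.3 − 14.4) / 7.8 = 0.5 km
LCL altitude = 1500 m + 500 m = 2000 m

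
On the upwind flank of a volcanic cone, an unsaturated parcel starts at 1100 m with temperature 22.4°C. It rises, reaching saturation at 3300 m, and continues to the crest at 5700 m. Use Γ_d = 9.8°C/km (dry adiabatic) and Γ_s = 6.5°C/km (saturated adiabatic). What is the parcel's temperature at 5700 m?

1100–3300 m, dry: Δz = 2.2 km ⇒ ΔT = -21.56°C; T = 0.84°C
3300–5700 m, saturated: Δz = 2.4 km ⇒ ΔT = -15.6°C; T = -14.76°C

-14.76°C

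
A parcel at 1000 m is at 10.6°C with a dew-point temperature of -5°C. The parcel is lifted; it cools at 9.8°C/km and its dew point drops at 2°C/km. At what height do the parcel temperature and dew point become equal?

T and T_d converge at 9.8 − 2 = 7.8°C per km
Height above start = (10.6 − (-5)) / 7.8 = 2 km
LCL altitude = 1000 m + 2000 m = 3000 m

3000 m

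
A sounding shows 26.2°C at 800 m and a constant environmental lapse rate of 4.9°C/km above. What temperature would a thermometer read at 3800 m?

11.5°C

800 → 3800 m (environmental, 4.9°C/km): ΔT = -4.9 × 3 = -14.7°C → T = 11.5°C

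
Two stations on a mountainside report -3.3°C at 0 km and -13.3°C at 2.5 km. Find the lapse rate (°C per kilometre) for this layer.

Γ = −ΔT/Δz = (-3.3 − (-13.3)) / (2500 − 0) m
  = 10°C / 2.5 km = 4°C/km

4°C/km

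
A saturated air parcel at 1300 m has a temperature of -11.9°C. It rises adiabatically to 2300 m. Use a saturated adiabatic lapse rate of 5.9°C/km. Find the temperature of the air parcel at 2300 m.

1300 → 2300 m (saturated adiabatic, 5.9°C/km): ΔT = -5.9 × 1 = -5.9°C → T = -17.8°C

-17.8°C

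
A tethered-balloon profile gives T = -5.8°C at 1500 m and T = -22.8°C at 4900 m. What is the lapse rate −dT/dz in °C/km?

Γ = −ΔT/Δz = (-5.8 − (-22.8)) / (4900 − 1500) m
  = 17°C / 3.4 km = 5°C/km

5°C/km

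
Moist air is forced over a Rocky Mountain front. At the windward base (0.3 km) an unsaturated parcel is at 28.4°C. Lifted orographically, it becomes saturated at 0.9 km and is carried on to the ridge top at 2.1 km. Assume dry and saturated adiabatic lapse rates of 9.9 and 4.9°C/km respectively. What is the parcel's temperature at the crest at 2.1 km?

16.58°C

From 300 m to 900 m (dry): cools by 9.9 × 0.6 = 5.94°C, giving 22.46°C.
From 900 m to 2100 m (saturated): cools by 4.9 × 1.2 = 5.88°C, giving 16.58°C.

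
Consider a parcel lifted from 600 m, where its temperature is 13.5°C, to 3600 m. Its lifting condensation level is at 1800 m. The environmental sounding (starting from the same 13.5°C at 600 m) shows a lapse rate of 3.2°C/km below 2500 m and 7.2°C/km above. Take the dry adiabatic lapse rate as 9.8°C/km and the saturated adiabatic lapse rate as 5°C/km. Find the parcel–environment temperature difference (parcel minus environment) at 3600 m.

-6.76°C (parcel cooler than environment)

Parcel:
  600–1800 m, dry: Δz = 1.2 km ⇒ ΔT = -11.76°C; T = 1.74°C
  1800–3600 m, saturated: Δz = 1.8 km ⇒ ΔT = -9°C; T = -7.26°C
Environment:
  600–2500 m, environment, lower layer: Δz = 1.9 km ⇒ ΔT = -6.08°C; T = 7.42°C
  2500–3600 m, environment, upper layer: Δz = 1.1 km ⇒ ΔT = -7.92°C; T = -0.5°C
T_parcel − T_env = -7.26 − (-0.5) = -6.76°C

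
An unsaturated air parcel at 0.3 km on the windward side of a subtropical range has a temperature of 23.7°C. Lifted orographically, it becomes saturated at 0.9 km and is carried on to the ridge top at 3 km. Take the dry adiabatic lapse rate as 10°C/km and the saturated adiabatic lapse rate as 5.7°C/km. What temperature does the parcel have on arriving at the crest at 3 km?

300–900 m, dry: Δz = 0.6 km ⇒ ΔT = -6°C; T = 17.7°C
900–3000 m, saturated: Δz = 2.1 km ⇒ ΔT = -11.97°C; T = 5.73°C

5.73°C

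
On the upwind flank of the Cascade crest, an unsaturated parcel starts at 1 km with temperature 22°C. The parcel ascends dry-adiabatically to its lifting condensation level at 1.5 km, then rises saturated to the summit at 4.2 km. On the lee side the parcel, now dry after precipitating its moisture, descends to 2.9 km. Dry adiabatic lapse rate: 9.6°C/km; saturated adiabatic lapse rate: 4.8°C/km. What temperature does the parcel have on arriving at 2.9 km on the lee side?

From 1000 m to 1500 m (dry): cools by 9.6 × 0.5 = 4.8°C, giving 17.2°C.
From 1500 m to 4200 m (saturated): cools by 4.8 × 2.7 = 12.96°C, giving 4.24°C.
From 4200 m to 2900 m (dry descent): warms by 9.6 × 1.3 = 12.48°C, giving 16.72°C.

16.72°C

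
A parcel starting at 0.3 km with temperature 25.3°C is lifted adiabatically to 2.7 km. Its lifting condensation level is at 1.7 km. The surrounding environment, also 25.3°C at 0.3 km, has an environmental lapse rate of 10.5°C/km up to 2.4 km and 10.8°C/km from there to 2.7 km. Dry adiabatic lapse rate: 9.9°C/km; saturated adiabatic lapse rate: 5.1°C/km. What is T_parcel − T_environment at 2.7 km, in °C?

+6.33°C (parcel warmer than environment)

Parcel:
  From 300 m to 1700 m (dry): cools by 9.9 × 1.4 = 13.86°C, giving 11.44°C.
  From 1700 m to 2700 m (saturated): cools by 5.1 × 1 = 5.1°C, giving 6.34°C.
Environment:
  From 300 m to 2400 m (environment, lower layer): cools by 10.5 × 2.1 = 22.05°C, giving 3.25°C.
  From 2400 m to 2700 m (environment, upper layer): cools by 10.8 × 0.3 = 3.24°C, giving 0.01°C.
T_parcel − T_env = 6.34 − 0.01 = +6.33°C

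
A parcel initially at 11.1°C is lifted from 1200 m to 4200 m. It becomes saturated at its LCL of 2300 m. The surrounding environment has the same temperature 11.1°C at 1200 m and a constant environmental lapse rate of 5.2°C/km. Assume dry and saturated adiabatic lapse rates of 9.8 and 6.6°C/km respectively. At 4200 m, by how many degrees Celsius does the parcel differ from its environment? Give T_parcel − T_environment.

-7.72°C (parcel cooler than environment)

Parcel:
  1200 → 2300 m (dry, 9.8°C/km): ΔT = -9.8 × 1.1 = -10.78°C → T = 0.32°C
  2300 → 4200 m (saturated, 6.6°C/km): ΔT = -6.6 × 1.9 = -12.54°C → T = -12.22°C
Environment:
  1200 → 4200 m (environment, 5.2°C/km): ΔT = -5.2 × 3 = -15.6°C → T = -4.5°C
T_parcel − T_env = -12.22 − (-4.5) = -7.72°C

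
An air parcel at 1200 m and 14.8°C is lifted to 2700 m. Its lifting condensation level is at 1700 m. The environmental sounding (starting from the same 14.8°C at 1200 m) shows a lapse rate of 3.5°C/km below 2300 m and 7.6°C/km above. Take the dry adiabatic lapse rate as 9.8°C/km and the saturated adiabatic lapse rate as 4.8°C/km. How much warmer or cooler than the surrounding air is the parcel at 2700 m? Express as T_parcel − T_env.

Parcel:
  From 1200 m to 1700 m (dry): cools by 9.8 × 0.5 = 4.9°C, giving 9.9°C.
  From 1700 m to 2700 m (saturated): cools by 4.8 × 1 = 4.8°C, giving 5.1°C.
Environment:
  From 1200 m to 2300 m (environment, lower layer): cools by 3.5 × 1.1 = 3.85°C, giving 10.95°C.
  From 2300 m to 2700 m (environment, upper layer): cools by 7.6 × 0.4 = 3.04°C, giving 7.91°C.
T_parcel − T_env = 5.1 − 7.91 = -2.81°C

-2.81°C (parcel cooler than environment)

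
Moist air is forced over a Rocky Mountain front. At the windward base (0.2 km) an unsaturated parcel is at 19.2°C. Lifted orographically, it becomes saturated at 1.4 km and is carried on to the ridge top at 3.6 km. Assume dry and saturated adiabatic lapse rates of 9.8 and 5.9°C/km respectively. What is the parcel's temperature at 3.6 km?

-5.54°C

From 200 m to 1400 m (dry): cools by 9.8 × 1.2 = 11.76°C, giving 7.44°C.
From 1400 m to 3600 m (saturated): cools by 5.9 × 2.2 = 12.98°C, giving -5.54°C.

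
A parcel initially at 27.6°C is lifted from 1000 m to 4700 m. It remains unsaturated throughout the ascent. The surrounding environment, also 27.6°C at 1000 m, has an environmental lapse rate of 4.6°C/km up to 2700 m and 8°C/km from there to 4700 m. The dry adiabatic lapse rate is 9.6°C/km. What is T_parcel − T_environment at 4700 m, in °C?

-11.7°C (parcel cooler than environment)

Parcel:
  1000 → 4700 m (dry, 9.6°C/km): ΔT = -9.6 × 3.7 = -35.52°C → T = -7.92°C
Environment:
  1000 → 2700 m (environment, lower layer, 4.6°C/km): ΔT = -4.6 × 1.7 = -7.82°C → T = 19.78°C
  2700 → 4700 m (environment, upper layer, 8°C/km): ΔT = -8 × 2 = -16°C → T = 3.78°C
T_parcel − T_env = -7.92 − 3.78 = -11.7°C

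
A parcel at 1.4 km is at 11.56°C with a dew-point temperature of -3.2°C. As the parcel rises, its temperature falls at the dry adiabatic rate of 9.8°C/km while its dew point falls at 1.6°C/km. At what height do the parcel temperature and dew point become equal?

3.2 km

T and T_d converge at 9.8 − 1.6 = 8.2°C per km
Height above start = (11.56 − (-3.2)) / 8.2 = 1.8 km
LCL altitude = 1400 m + 1800 m = 3200 m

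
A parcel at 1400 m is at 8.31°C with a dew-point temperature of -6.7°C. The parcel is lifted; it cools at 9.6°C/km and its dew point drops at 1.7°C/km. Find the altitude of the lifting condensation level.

T and T_d converge at 9.6 − 1.7 = 7.9°C per km
Height above start = (8.31 − (-6.7)) / 7.9 = 1.9 km
LCL altitude = 1400 m + 1900 m = 3300 m

3300 m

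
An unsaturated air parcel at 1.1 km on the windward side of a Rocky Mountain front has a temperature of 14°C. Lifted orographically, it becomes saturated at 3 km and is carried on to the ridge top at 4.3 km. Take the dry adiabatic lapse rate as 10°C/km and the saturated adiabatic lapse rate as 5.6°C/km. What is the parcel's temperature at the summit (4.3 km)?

-12.28°C

Dry to 3000 m: -10 × 1.9 km = -19°C, so T = -5°C.
Saturated to 4300 m: -5.6 × 1.3 km = -7.28°C, so T = -12.28°C.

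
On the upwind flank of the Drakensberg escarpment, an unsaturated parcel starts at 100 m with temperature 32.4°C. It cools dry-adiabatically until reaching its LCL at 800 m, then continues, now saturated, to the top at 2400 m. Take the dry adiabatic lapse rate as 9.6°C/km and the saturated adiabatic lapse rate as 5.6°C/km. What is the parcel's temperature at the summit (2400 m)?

16.72°C

100–800 m, dry: Δz = 0.7 km ⇒ ΔT = -6.72°C; T = 25.68°C
800–2400 m, saturated: Δz = 1.6 km ⇒ ΔT = -8.96°C; T = 16.72°C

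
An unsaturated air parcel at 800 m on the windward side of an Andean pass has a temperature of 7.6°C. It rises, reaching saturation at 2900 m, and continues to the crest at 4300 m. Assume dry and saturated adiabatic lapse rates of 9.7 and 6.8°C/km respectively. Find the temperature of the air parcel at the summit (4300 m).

Dry to 2900 m: -9.7 × 2.1 km = -20.37°C, so T = -12.77°C.
Saturated to 4300 m: -6.8 × 1.4 km = -9.52°C, so T = -22.29°C.

-22.29°C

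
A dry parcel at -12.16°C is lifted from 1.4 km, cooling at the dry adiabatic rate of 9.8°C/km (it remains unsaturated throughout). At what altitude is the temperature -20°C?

2.2 km

Height above start = (-12.16 − (-20)) / 9.8 = 0.8 km
Altitude = 1400 m + 800 m = 2200 m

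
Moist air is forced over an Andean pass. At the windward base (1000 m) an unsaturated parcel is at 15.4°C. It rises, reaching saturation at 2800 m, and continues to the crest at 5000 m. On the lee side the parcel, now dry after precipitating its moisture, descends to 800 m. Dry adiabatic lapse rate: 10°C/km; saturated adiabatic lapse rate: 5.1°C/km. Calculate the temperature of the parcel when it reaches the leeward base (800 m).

1000 → 2800 m (dry, 10°C/km): ΔT = -10 × 1.8 = -18°C → T = -2.6°C
2800 → 5000 m (saturated, 5.1°C/km): ΔT = -5.1 × 2.2 = -11.22°C → T = -13.82°C
5000 → 800 m (dry descent, 10°C/km): ΔT = +10 × 4.2 = +42°C → T = 28.18°C

28.18°C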